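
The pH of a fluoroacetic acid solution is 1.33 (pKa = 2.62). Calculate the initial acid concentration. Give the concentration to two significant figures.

[H+] = 10^(-1.33) = 4.68 × 10^-2 M = x
Ka = 10^(−2.62) = 2.40 × 10^-3
Ka = x²/(C₀ − x) ⇒ C₀ = x + x²/Ka
C₀ = 4.68 × 10^-2 + (4.68 × 10^-2)²/(2.40 × 10^-3) = 9.59 × 10^-1 M

C₀ = 9.6 × 10^-1 M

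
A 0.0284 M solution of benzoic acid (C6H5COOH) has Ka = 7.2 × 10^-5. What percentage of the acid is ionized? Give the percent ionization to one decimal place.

4.9%

C6H5COOH ⇌ C6H5COO- + H+; let x = [H+] at equilibrium.
Solve x² + 7.2e-05x − 2.04e-06 = 0 → x = 1.39 × 10^-3 M
% ionization = x/C₀ × 100% = 1.39 × 10^-3/0.0284 × 100% = 4.9%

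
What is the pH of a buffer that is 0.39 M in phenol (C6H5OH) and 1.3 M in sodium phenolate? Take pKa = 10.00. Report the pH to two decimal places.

pH = pKa + log([A⁻]/[HA]) = 10.00 + log(1.3/0.39)
pH = 10.00 + (+0.523) = 10.52

pH = 10.52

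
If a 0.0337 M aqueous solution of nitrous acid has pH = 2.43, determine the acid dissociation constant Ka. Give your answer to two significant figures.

[H+] = 10^(-2.43) = 3.72 × 10^-3 M
At equilibrium [HA] = 0.0337 − 3.72 × 10^-3 = 3.00 × 10^-2 M
Ka = [H+][A-]/[HA] = (3.72 × 10^-3)² / 3.00 × 10^-2 = 4.6 × 10^-4

Ka = 4.6 × 10^-4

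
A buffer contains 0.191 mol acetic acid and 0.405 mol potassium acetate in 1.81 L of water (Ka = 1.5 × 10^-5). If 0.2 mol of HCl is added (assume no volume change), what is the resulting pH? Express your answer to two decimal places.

pH = 4.54

Added H+ converts CH3COO- to CH3COOH: CH3COOH → 0.391 mol, CH3COO- → 0.205 mol.
pKa = −log(1.5 × 10^-5) = 4.824
pH = pKa + log([A⁻]/[HA]) = 4.824 + log(0.205/0.391) = 4.824 -0.280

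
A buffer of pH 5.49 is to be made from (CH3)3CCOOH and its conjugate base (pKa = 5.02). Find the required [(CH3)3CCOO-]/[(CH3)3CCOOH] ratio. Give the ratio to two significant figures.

ratio = 3.0

pH = pKa + log(r) ⇒ log(r) = 5.49 − 5.02 = +0.47
r = [(CH3)3CCOO-]/[(CH3)3CCOOH] = 10^(+0.47) = 2.95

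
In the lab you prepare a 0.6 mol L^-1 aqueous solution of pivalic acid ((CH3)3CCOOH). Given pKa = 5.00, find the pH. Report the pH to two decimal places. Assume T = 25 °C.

pH = 2.61

(CH3)3CCOOH ⇌ (CH3)3CCOO- + H+
Ka = 10^(−5.00) = 1.00 × 10^-5
Let x = [H+] at equilibrium. Ka = x²/(0.6 − x).
Assume x ≪ 0.6: x ≈ √(1.00 × 10^-5 × 0.6) = 2.45 × 10^-3 M
pH = −log[H+] = −log(2.45 × 10^-3) = 2.61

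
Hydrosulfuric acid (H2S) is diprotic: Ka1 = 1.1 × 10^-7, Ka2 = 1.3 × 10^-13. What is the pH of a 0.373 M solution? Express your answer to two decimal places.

pH = 3.69

Since Ka1 ≫ Ka2, the first ionization dominates [H+].
Ka1 = x²/(0.373 − x) = 1.1 × 10^-7
x ≈ √(1.1 × 10^-7 × 0.373) = 2.03 × 10^-4 M
pH = −log(2.03 × 10^-4) = 3.69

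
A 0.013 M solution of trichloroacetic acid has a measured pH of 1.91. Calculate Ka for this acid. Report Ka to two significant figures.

[H+] = 10^(-1.91) = 1.23 × 10^-2 M
At equilibrium [HA] = 0.013 − 1.23 × 10^-2 = 7.00 × 10^-4 M
Ka = [H+][A-]/[HA] = (1.23 × 10^-2)² / 7.00 × 10^-4 = 2.2 × 10^-1

Ka = 2.2 × 10^-1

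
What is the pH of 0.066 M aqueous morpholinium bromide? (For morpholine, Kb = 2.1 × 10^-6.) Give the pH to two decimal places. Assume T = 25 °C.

pH = 4.75

C4H8ONH2+ is the conjugate acid of the weak base C4H8ONH.
Ka = Kw/Kb = 1.0×10^-14 / 2.1 × 10^-6 = 4.76 × 10^-9
From the ICE table, Ka = x²/(0.066 − x) = 4.76 × 10^-9.
Since Ka ≪ C₀, x ≈ √(Ka·C₀) = 1.77 × 10^-5 M.
(x/C₀ = 0.027% < 5%, so the approximation holds.)
pH = −log[H+] = −log(1.77 × 10^-5) = 4.75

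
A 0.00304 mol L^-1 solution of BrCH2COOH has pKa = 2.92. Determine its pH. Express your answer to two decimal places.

BrCH2COOH ⇌ BrCH2COO- + H+
Ka = 10^(−2.92) = 1.20 × 10^-3
Let x = [H+] at equilibrium. Ka = x²/(0.00304 − x).
Here C₀/Ka ≈ 2.53, so the small-x approximation fails. Use the quadratic:
x = [−0.0012 + √(0.0012² + 1.46e-05)]/2 = 1.40 × 10^-3 M
pH = −log[H+] = −log(1.40 × 10^-3) = 2.85

pH = 2.85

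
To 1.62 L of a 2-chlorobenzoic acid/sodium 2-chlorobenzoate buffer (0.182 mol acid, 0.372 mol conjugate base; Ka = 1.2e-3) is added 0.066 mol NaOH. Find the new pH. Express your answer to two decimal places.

OH- converts ClC6H4COOH to ClC6H4COO-: ClC6H4COOH → 0.116 mol, ClC6H4COO- → 0.438 mol.
pKa = −log(1.2 × 10^-3) = 2.921
pH = pKa + log(n_ClC6H4COO-/n_ClC6H4COOH) = 2.921 + log(0.438/0.116) = 2.921 + (+0.577)

pH = 3.50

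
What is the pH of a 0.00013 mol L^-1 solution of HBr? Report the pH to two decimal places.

HBr is a strong acid and dissociates completely, so [H+] = 0.00013 M.
pH = -log(0.00013) = 3.89

pH = 3.89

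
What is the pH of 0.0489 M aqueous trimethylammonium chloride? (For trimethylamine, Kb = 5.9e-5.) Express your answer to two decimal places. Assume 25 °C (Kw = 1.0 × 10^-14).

pH = 5.54

(CH3)3NH+ is the conjugate acid of the weak base (CH3)3N.
Ka = Kw/Kb = 1.0×10^-14 / 5.9 × 10^-5 = 1.69 × 10^-10
From the ICE table, Ka = [H+]²/(0.0489 − [H+]) = 1.69 × 10^-10.
Since Ka ≪ C₀, [H+] ≈ √(Ka·C₀) = 2.87 × 10^-6 M.
Check: 0.0059% ionized — well under 5%, approximation valid.
pH = −log(2.87 × 10^-6) = 5.54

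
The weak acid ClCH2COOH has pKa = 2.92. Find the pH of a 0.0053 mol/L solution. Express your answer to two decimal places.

pH = 2.70

ClCH2COOH ⇌ ClCH2COO- + H+
Ka = 10^(−2.92) = 1.20 × 10^-3
Ka = [H+]²/(0.0053 − [H+]) = 1.20 × 10^-3
Here C₀/Ka ≈ 4.42, so the small-[H+] approximation fails. Use the quadratic:
[H+] = (−Ka + √(Ka² + 4·Ka·C₀))/2 = 1.99 × 10^-3 M
pH = −log[H+] = −log(1.99 × 10^-3) = 2.70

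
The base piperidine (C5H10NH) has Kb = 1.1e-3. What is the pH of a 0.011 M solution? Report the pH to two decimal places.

C5H10NH + H2O ⇌ C5H10NH2+ + OH-
Kb = [OH-]²/(0.011 − [OH-]) = 1.1 × 10^-3
[OH-] is not negligible relative to C₀; solve [OH-]² + 0.0011·[OH-] − 1.21e-05 = 0.
[OH-] = (−Kb + √(Kb² + 4·Kb·C₀))/2 = 2.97 × 10^-3 M
pOH = 2.53, so pH = 14.00 − pOH = 11.47

pH = 11.47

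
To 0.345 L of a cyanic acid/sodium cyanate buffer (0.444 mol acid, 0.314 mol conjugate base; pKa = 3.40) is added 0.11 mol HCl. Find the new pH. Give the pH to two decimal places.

After neutralization: n(HOCN) = 0.554 mol, n(OCN-) = 0.204 mol.
Henderson–Hasselbalch with mole ratio 0.204/0.554: pH = 3.40 + (-0.434)

pH = 2.97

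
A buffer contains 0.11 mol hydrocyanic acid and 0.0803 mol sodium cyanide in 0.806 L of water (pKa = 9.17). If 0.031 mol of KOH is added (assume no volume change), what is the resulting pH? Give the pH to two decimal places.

pH = 9.32

OH- converts HCN to CN-: HCN → 0.079 mol, CN- → 0.111 mol.
Henderson–Hasselbalch with mole ratio 0.111/0.079: pH = 9.17 + (+0.148)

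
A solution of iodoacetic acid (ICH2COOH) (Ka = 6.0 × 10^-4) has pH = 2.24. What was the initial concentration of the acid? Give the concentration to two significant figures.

[H+] = 10^(-2.24) = 5.75 × 10^-3 M = x
Ka = x²/(C₀ − x) ⇒ C₀ = x + x²/Ka
C₀ = 5.75 × 10^-3 + (5.75 × 10^-3)²/(6.0 × 10^-4) = 6.09 × 10^-2 M

C₀ = 6.1 × 10^-2 M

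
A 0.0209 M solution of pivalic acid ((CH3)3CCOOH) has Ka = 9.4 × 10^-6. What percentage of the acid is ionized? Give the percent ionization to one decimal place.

(CH3)3CCOOH ⇌ (CH3)3CCOO- + H+; let x = [H+] at equilibrium.
x ≈ √(Ka·C₀) = √(9.4 × 10^-6 × 0.0209) = 4.43 × 10^-4 M
Fraction ionized = 4.43 × 10^-4 / 0.0209 = 0.0212 → 2.1%

2.1%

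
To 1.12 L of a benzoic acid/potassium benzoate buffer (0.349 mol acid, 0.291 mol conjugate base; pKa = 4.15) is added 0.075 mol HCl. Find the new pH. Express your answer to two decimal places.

pH = 3.86

After neutralization: n(C6H5COOH) = 0.424 mol, n(C6H5COO-) = 0.216 mol.
Henderson–Hasselbalch with mole ratio 0.216/0.424: pH = 4.15 + (-0.293)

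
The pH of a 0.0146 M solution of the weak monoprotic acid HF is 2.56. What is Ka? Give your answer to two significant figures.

[H+] = 10^(-2.56) = 2.75 × 10^-3 M
At equilibrium [HA] = 0.0146 − 2.75 × 10^-3 = 1.18 × 10^-2 M
Ka = [H+][A-]/[HA] = (2.75 × 10^-3)² / 1.18 × 10^-2 = 6.4 × 10^-4

Ka = 6.4 × 10^-4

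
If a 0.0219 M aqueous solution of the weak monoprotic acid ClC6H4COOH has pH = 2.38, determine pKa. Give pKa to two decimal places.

[H+] = 10^(-2.38) = 4.17 × 10^-3 M
At equilibrium [HA] = 0.0219 − 4.17 × 10^-3 = 1.77 × 10^-2 M
Ka = [H+][A-]/[HA] = (4.17 × 10^-3)² / 1.77 × 10^-2 = 9.82 × 10^-4
pKa = -log(9.82 × 10^-4) = 3.01

pKa = 3.01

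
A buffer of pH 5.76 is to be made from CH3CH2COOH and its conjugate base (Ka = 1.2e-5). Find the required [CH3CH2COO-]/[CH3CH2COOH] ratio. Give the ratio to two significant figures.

ratio = 6.9

pKa = -log(1.2 × 10^-5) = 4.921
pH = pKa + log(r) ⇒ log(r) = 5.76 − 4.921 = +0.839
r = [CH3CH2COO-]/[CH3CH2COOH] = 10^(+0.839) = 6.9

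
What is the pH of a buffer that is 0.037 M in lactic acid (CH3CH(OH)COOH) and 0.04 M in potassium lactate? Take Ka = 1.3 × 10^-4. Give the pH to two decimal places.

pKa = −log(1.3 × 10^-4) = 3.886
Henderson–Hasselbalch: pH = pKa + log([CH3CH(OH)COO-]/[CH3CH(OH)COOH]) = 3.886 + log(0.04/0.037)
pH = 3.886 + (+0.034) = 3.92

pH = 3.92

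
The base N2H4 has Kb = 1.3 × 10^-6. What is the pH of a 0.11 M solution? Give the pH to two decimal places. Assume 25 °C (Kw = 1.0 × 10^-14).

N2H4 + H2O ⇌ N2H5+ + OH-
From the ICE table, Kb = x²/(0.11 − x) = 1.3 × 10^-6.
Assume x ≪ 0.11: x ≈ √(1.3 × 10^-6 × 0.11) = 3.78 × 10^-4 M
(x/C₀ = 0.34% < 5%, so the approximation holds.)
pOH = −log(3.78 × 10^-4) = 3.42; pH = 14.00 − 3.42 = 10.58

pH = 10.58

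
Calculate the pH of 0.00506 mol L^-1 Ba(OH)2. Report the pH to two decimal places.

pH = 12.01

Ba(OH)2 is a strong base (each formula unit releases 2 OH-); [OH-] = 0.0101 M.
pOH = -log(0.0101) = 1.99
pH = 14.00 - 1.99 = 12.01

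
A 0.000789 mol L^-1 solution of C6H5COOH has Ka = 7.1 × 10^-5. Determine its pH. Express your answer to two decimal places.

pH = 3.69

C6H5COOH ⇌ C6H5COO- + H+
Ka = [H+]²/(0.000789 − [H+]) = 7.1 × 10^-5
[H+] is not negligible relative to C₀; solve [H+]² + 7.1e-05·[H+] − 5.6e-08 = 0.
[H+] = (−Ka + √(Ka² + 4·Ka·C₀))/2 = 2.04 × 10^-4 M
pH = −log(2.04 × 10^-4) = 3.69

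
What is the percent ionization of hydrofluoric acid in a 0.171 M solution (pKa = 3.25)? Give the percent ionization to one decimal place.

HF ⇌ F- + H+; let x = [H+] at equilibrium.
Ka = 10^(−3.25) = 5.62 × 10^-4
Solve x² + 0.000562x − 9.61e-05 = 0 → x = 9.53 × 10^-3 M
% ionization = x/C₀ × 100% = 9.53 × 10^-3/0.171 × 100% = 5.6%

5.6%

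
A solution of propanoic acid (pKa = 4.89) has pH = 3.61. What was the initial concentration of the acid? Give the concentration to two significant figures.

[H+] = 10^(-3.61) = 2.45 × 10^-4 M = x
Ka = 10^(−4.89) = 1.29 × 10^-5
Ka = x²/(C₀ − x) ⇒ C₀ = x + x²/Ka
C₀ = 2.45 × 10^-4 + (2.45 × 10^-4)²/(1.29 × 10^-5) = 4.90 × 10^-3 M

C₀ = 4.9 × 10^-3 M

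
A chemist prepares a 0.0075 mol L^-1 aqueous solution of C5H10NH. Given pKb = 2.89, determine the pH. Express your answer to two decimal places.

C5H10NH + H2O ⇌ C5H10NH2+ + OH-
Kb = 10^(−2.89) = 1.29 × 10^-3
From the ICE table, Kb = x²/(0.0075 − x) = 1.29 × 10^-3.
The 5% rule fails; solving x² + Kb·x − Kb·C₀ = 0 exactly:
x = [−0.00129 + √(0.00129² + 3.87e-05)]/2 = 2.53 × 10^-3 M
pOH = 2.60, so pH = 14.00 − pOH = 11.40

pH = 11.40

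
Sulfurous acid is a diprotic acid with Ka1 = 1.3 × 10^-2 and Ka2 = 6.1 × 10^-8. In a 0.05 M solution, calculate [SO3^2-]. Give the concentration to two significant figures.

6.1 × 10^-8 M

First ionization gives [H+] ≈ [HSO3-] = 1.98 × 10^-2 M.
Second step: Ka2 = [H+][SO3^2-]/[HSO3-] ≈ [SO3^2-] (since [H+] ≈ [HSO3-]).
So [SO3^2-] ≈ Ka2.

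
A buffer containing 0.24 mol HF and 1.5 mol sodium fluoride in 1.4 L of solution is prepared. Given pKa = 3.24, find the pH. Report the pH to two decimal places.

pH = 4.04

Henderson–Hasselbalch: pH = pKa + log([F-]/[HF]) = 3.24 + log(1.5/0.24)
pH = 3.24 + (+0.796) = 4.04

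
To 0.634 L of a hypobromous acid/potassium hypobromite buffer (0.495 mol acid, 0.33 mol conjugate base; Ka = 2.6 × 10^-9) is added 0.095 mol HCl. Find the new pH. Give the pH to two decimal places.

pH = 8.19

Added H+ converts OBr- to HOBr: HOBr → 0.59 mol, OBr- → 0.235 mol.
pKa = −log(2.6 × 10^-9) = 8.585
pH = pKa + log(n_OBr-/n_HOBr) = 8.585 + log(0.235/0.59) = 8.585 + (-0.400)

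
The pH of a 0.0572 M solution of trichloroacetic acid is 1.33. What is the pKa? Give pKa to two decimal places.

[H+] = 10^(-1.33) = 4.68 × 10^-2 M
At equilibrium [HA] = 0.0572 − 4.68 × 10^-2 = 1.04 × 10^-2 M
Ka = [H+][A-]/[HA] = (4.68 × 10^-2)² / 1.04 × 10^-2 = 2.11 × 10^-1
pKa = -log(2.11 × 10^-1) = 0.68

pKa = 0.68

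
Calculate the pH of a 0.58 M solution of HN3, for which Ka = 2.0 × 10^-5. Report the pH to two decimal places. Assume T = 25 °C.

HN3 ⇌ N3- + H+
From the ICE table, Ka = [H+]²/(0.58 − [H+]) = 2.0 × 10^-5.
Neglecting [H+] in the denominator: [H+] = √(2.0 × 10^-5 × 0.58) = 3.41 × 10^-3 M
([H+]/C₀ = 0.59% < 5%, so the approximation holds.)
pH = −log(3.41 × 10^-3) = 2.47

pH = 2.47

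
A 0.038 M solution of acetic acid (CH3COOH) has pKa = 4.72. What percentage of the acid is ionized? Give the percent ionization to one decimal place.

2.2%

CH3COOH ⇌ CH3COO- + H+; let x = [H+] at equilibrium.
Ka = 10^(−4.72) = 1.91 × 10^-5
x ≈ √(Ka·C₀) = √(1.91 × 10^-5 × 0.038) = 8.52 × 10^-4 M
Fraction ionized = 8.52 × 10^-4 / 0.038 = 0.0224 → 2.2%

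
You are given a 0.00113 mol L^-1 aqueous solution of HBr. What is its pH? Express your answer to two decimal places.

HBr is a strong acid and dissociates completely, so [H+] = 0.00113 M.
pH = -log(0.00113) = 2.95

pH = 2.95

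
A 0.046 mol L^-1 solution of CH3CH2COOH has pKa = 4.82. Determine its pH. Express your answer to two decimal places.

pH = 3.08

CH3CH2COOH ⇌ CH3CH2COO- + H+
Ka = 10^(−4.82) = 1.51 × 10^-5
From the ICE table, Ka = x²/(0.046 − x) = 1.51 × 10^-5.
Assume x ≪ 0.046: x ≈ √(1.51 × 10^-5 × 0.046) = 8.33 × 10^-4 M
pH = −log[H+] = −log(8.33 × 10^-4) = 3.08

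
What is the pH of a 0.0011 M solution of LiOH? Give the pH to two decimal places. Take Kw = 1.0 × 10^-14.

LiOH is a strong base; [OH-] = 0.0011 M.
pOH = -log(0.0011) = 2.96
pH = 14.00 - 2.96 = 11.04

pH = 11.04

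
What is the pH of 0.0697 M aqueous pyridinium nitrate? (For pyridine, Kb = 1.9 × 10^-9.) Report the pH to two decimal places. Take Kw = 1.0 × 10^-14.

C5H5NH+ is the conjugate acid of the weak base C5H5N.
Ka = Kw/Kb = 1.0×10^-14 / 1.9 × 10^-9 = 5.26 × 10^-6
From the ICE table, Ka = [H+]²/(0.0697 − [H+]) = 5.26 × 10^-6.
Since Ka ≪ C₀, [H+] ≈ √(Ka·C₀) = 6.05 × 10^-4 M.
Check: 0.87% ionized — well under 5%, approximation valid.
pH = −log[H+] = −log(6.05 × 10^-4) = 3.22

pH = 3.22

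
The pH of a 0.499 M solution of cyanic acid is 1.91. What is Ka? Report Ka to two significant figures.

[H+] = 10^(-1.91) = 1.23 × 10^-2 M
At equilibrium [HA] = 0.499 − 1.23 × 10^-2 = 4.87 × 10^-1 M
Ka = [H+][A-]/[HA] = (1.23 × 10^-2)² / 4.87 × 10^-1 = 3.1 × 10^-4

Ka = 3.1 × 10^-4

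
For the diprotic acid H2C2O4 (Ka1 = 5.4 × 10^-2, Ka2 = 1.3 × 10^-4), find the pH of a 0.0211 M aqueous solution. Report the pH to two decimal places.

pH = 1.79

Ka1 ≫ Ka2, so treat the first dissociation as the only significant source of H+.
Ka1 = x²/(0.0211 − x) = 5.4 × 10^-2
Solving the quadratic: x = (−Ka1 + √(Ka1² + 4·Ka1·C₀))/2 = 1.62 × 10^-2 M
pH = −log(1.62 × 10^-2) = 1.79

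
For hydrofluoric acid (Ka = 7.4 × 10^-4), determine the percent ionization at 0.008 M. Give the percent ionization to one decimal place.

HF ⇌ F- + H+; let x = [H+] at equilibrium.
Solve x² + 0.00074x − 5.92e-06 = 0 → x = 2.09 × 10^-3 M
Fraction ionized = 2.09 × 10^-3 / 0.008 = 0.2612 → 26.1%

26.1%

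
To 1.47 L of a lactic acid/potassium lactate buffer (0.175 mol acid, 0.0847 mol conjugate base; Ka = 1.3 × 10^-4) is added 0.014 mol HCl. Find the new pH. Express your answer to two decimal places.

After neutralization: n(CH3CH(OH)COOH) = 0.189 mol, n(CH3CH(OH)COO-) = 0.0707 mol.
pKa = −log(1.3 × 10^-4) = 3.886
pH = pKa + log(n_CH3CH(OH)COO-/n_CH3CH(OH)COOH) = 3.886 + log(0.0707/0.189) = 3.886 + (-0.427)

pH = 3.46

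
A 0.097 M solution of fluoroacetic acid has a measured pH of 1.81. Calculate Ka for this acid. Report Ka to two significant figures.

[H+] = 10^(-1.81) = 1.55 × 10^-2 M
At equilibrium [HA] = 0.097 − 1.55 × 10^-2 = 8.15 × 10^-2 M
Ka = [H+][A-]/[HA] = (1.55 × 10^-2)² / 8.15 × 10^-2 = 2.9 × 10^-3

Ka = 2.9 × 10^-3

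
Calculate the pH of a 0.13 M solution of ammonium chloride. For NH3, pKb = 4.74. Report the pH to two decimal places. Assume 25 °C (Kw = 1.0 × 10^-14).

pH = 5.07

NH4+ is the conjugate acid of the weak base NH3.
Kb = 10^(−4.74) = 1.82 × 10^-5
Ka = Kw/Kb = 1.0×10^-14 / 1.82 × 10^-5 = 5.49 × 10^-10
From the ICE table, Ka = [H+]²/(0.13 − [H+]) = 5.49 × 10^-10.
Since Ka ≪ C₀, [H+] ≈ √(Ka·C₀) = 8.45 × 10^-6 M.
([H+]/C₀ = 0.0065% < 5%, so the approximation holds.)
pH = −log(8.45 × 10^-6) = 5.07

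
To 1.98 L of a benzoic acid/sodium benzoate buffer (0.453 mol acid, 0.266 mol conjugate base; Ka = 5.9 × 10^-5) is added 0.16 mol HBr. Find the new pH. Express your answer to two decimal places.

pH = 3.47

Added H+ converts C6H5COO- to C6H5COOH: C6H5COOH → 0.613 mol, C6H5COO- → 0.106 mol.
pKa = −log(5.9 × 10^-5) = 4.229
Henderson–Hasselbalch with mole ratio 0.106/0.613: pH = 4.229 + (-0.762)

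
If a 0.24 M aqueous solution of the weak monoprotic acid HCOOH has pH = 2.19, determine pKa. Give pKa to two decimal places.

[H+] = 10^(-2.19) = 6.46 × 10^-3 M
At equilibrium [HA] = 0.24 − 6.46 × 10^-3 = 2.34 × 10^-1 M
Ka = [H+][A-]/[HA] = (6.46 × 10^-3)² / 2.34 × 10^-1 = 1.78 × 10^-4
pKa = -log(1.78 × 10^-4) = 3.75

pKa = 3.75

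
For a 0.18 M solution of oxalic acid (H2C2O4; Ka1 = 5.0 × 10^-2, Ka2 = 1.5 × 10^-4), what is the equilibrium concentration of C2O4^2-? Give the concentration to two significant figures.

First ionization gives [H+] ≈ [HC2O4-] = 7.31 × 10^-2 M.
Second step: Ka2 = [H+][C2O4^2-]/[HC2O4-] ≈ [C2O4^2-] (since [H+] ≈ [HC2O4-]).
So [C2O4^2-] ≈ Ka2.

1.5 × 10^-4 M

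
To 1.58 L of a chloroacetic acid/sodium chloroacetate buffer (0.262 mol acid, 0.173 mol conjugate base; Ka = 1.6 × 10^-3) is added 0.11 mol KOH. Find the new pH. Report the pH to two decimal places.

After neutralization: n(ClCH2COOH) = 0.152 mol, n(ClCH2COO-) = 0.283 mol.
pKa = −log(1.6 × 10^-3) = 2.796
pH = pKa + log(n_ClCH2COO-/n_ClCH2COOH) = 2.796 + log(0.283/0.152) = 2.796 + (+0.270)

pH = 3.07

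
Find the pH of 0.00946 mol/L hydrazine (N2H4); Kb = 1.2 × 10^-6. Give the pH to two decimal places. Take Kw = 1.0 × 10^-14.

N2H4 + H2O ⇌ N2H5+ + OH-
Let x = [OH-] at equilibrium. Kb = x²/(0.00946 − x).
Since Kb ≪ C₀, x ≈ √(Kb·C₀) = 1.07 × 10^-4 M.
pOH = −log(1.07 × 10^-4) = 3.97; pH = 14.00 − 3.97 = 10.03

pH = 10.03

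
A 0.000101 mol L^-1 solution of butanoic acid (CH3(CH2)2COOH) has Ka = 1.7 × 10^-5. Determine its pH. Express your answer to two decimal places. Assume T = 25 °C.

CH3(CH2)2COOH ⇌ CH3(CH2)2COO- + H+
From the ICE table, Ka = [H+]²/(0.000101 − [H+]) = 1.7 × 10^-5.
The 5% rule fails; solving [H+]² + Ka·[H+] − Ka·C₀ = 0 exactly:
[H+] = (−Ka + √(Ka² + 4·Ka·C₀))/2 = 3.38 × 10^-5 M
pH = −log[H+] = −log(3.38 × 10^-5) = 4.47

pH = 4.47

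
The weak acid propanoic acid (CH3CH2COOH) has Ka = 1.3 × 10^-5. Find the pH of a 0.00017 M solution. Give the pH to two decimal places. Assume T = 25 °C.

CH3CH2COOH ⇌ CH3CH2COO- + H+
From the ICE table, Ka = [H+]²/(0.00017 − [H+]) = 1.3 × 10^-5.
The 5% rule fails; solving [H+]² + Ka·[H+] − Ka·C₀ = 0 exactly:
[H+] = [−1.3e-05 + √(1.3e-05² + 8.84e-09)]/2 = 4.10 × 10^-5 M
pH = −log(4.10 × 10^-5) = 4.39

pH = 4.39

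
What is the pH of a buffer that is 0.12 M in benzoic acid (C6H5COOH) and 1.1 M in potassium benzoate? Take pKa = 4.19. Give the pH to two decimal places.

pH = pKa + log([A⁻]/[HA]) = 4.19 + log(1.1/0.12)
pH = 4.19 + (+0.962) = 5.15

pH = 5.15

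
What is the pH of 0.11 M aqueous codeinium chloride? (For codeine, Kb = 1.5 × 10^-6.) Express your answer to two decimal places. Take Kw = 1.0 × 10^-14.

C18H22NO3+ is the conjugate acid of the weak base C18H21NO3.
Ka = Kw/Kb = 1.0×10^-14 / 1.5 × 10^-6 = 6.67 × 10^-9
Let x = [H+] at equilibrium. Ka = x²/(0.11 − x).
Assume x ≪ 0.11: x ≈ √(6.67 × 10^-9 × 0.11) = 2.71 × 10^-5 M
Check: 0.025% ionized — well under 5%, approximation valid.
pH = −log(2.71 × 10^-5) = 4.57

pH = 4.57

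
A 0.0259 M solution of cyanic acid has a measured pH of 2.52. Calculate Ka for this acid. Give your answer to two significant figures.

[H+] = 10^(-2.52) = 3.02 × 10^-3 M
At equilibrium [HA] = 0.0259 − 3.02 × 10^-3 = 2.29 × 10^-2 M
Ka = [H+][A-]/[HA] = (3.02 × 10^-3)² / 2.29 × 10^-2 = 4.0 × 10^-4

Ka = 4.0 × 10^-4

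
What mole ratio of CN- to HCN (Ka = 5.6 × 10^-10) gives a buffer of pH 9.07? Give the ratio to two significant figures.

pKa = -log(5.6 × 10^-10) = 9.252
pH = pKa + log(r) ⇒ log(r) = 9.07 − 9.252 = -0.182
r = [CN-]/[HCN] = 10^(-0.182) = 0.658

ratio = 0.66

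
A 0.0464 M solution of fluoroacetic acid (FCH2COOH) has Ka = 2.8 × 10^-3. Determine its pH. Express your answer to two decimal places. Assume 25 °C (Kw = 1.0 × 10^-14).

FCH2COOH ⇌ FCH2COO- + H+
From the ICE table, Ka = x²/(0.0464 − x) = 2.8 × 10^-3.
Here C₀/Ka ≈ 16.6, so the small-x approximation fails. Use the quadratic:
x = (−Ka + √(Ka² + 4·Ka·C₀))/2 = 1.01 × 10^-2 M
pH = −log(1.01 × 10^-2) = 2.00

pH = 2.00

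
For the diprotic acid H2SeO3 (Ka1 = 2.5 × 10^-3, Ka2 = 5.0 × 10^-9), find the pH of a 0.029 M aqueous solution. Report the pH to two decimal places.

pH = 2.13

Since Ka1 ≫ Ka2, the first ionization dominates [H+].
Ka1 = x²/(0.029 − x) = 2.5 × 10^-3
Solving the quadratic: x = (−Ka1 + √(Ka1² + 4·Ka1·C₀))/2 = 7.36 × 10^-3 M
pH = −log(7.36 × 10^-3) = 2.13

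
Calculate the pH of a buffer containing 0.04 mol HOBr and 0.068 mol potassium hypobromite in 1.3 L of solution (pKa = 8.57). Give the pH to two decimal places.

pH = 8.80

Henderson–Hasselbalch: pH = pKa + log([OBr-]/[HOBr]) = 8.57 + log(0.068/0.04)
pH = 8.57 + (+0.230) = 8.80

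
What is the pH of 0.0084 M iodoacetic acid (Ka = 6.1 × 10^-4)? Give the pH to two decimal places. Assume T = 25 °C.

ICH2COOH ⇌ ICH2COO- + H+
Ka = x²/(0.0084 − x) = 6.1 × 10^-4
Here C₀/Ka ≈ 13.8, so the small-x approximation fails. Use the quadratic:
x = [−0.00061 + √(0.00061² + 2.05e-05)]/2 = 1.98 × 10^-3 M
pH = −log[H+] = −log(1.98 × 10^-3) = 2.70

pH = 2.70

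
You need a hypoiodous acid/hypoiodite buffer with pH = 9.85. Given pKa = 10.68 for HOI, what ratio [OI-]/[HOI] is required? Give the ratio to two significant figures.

pH = pKa + log(r) ⇒ log(r) = 9.85 − 10.68 = -0.83
r = [OI-]/[HOI] = 10^(-0.83) = 0.148

ratio = 0.15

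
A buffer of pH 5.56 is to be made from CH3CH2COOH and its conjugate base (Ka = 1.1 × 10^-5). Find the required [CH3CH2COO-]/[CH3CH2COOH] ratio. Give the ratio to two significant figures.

ratio = 4.0

pKa = -log(1.1 × 10^-5) = 4.959
pH = pKa + log(r) ⇒ log(r) = 5.56 − 4.959 = +0.601
r = [CH3CH2COO-]/[CH3CH2COOH] = 10^(+0.601) = 3.99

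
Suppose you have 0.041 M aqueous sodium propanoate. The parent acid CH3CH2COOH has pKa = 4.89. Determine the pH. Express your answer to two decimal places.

CH3CH2COO- is the conjugate base of the weak acid CH3CH2COOH.
Ka = 10^(−4.89) = 1.29 × 10^-5
Kb = Kw/Ka = 1.0×10^-14 / 1.29 × 10^-5 = 7.75 × 10^-10
From the ICE table, Kb = x²/(0.041 − x) = 7.75 × 10^-10.
Assume x ≪ 0.041: x ≈ √(7.75 × 10^-10 × 0.041) = 5.64 × 10^-6 M
Check: 0.014% ionized — well under 5%, approximation valid.
pOH = 5.25, so pH = 14.00 − pOH = 8.75

pH = 8.75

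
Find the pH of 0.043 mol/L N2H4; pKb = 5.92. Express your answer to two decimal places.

N2H4 + H2O ⇌ N2H5+ + OH-
Kb = 10^(−5.92) = 1.20 × 10^-6
From the ICE table, Kb = x²/(0.043 − x) = 1.20 × 10^-6.
Assume x ≪ 0.043: x ≈ √(1.20 × 10^-6 × 0.043) = 2.27 × 10^-4 M
pOH = 3.64, so pH = 14.00 − pOH = 10.36

pH = 10.36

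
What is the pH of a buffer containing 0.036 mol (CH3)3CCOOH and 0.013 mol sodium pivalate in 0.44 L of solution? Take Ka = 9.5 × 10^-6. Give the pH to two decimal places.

pKa = −log(9.5 × 10^-6) = 5.022
Henderson–Hasselbalch: pH = pKa + log([(CH3)3CCOO-]/[(CH3)3CCOOH]) = 5.022 + log(0.013/0.036)
pH = 5.022 + (-0.442) = 4.58

pH = 4.58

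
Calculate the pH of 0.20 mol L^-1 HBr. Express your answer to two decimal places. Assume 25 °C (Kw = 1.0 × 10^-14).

HBr is a strong acid and dissociates completely, so [H+] = 0.20 M.
pH = -log(0.2) = 0.70

pH = 0.70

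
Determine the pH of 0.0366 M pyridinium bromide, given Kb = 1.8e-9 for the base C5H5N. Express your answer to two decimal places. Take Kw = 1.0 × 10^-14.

pH = 3.35

C5H5NH+ is the conjugate acid of the weak base C5H5N.
Ka = Kw/Kb = 1.0×10^-14 / 1.8 × 10^-9 = 5.56 × 10^-6
Ka = x²/(0.0366 − x) = 5.56 × 10^-6
Neglecting x in the denominator: x = √(5.56 × 10^-6 × 0.0366) = 4.51 × 10^-4 M
(x/C₀ = 1.2% < 5%, so the approximation holds.)
pH = −log(4.51 × 10^-4) = 3.35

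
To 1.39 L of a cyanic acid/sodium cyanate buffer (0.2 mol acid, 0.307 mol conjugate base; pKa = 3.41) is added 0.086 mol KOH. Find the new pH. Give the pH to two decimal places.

OH- converts HOCN to OCN-: HOCN → 0.114 mol, OCN- → 0.393 mol.
Henderson–Hasselbalch with mole ratio 0.393/0.114: pH = 3.41 + (+0.537)

pH = 3.95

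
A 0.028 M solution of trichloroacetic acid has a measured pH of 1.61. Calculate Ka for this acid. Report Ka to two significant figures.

[H+] = 10^(-1.61) = 2.45 × 10^-2 M
At equilibrium [HA] = 0.028 − 2.45 × 10^-2 = 3.50 × 10^-3 M
Ka = [H+][A-]/[HA] = (2.45 × 10^-2)² / 3.50 × 10^-3 = 1.7 × 10^-1

Ka = 1.7 × 10^-1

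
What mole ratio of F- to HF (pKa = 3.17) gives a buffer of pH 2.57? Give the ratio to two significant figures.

pH = pKa + log(r) ⇒ log(r) = 2.57 − 3.17 = -0.60
r = [F-]/[HF] = 10^(-0.60) = 0.251

ratio = 0.25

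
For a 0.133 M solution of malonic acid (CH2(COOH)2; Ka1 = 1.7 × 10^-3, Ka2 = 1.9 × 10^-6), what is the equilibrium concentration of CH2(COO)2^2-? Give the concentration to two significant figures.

First ionization gives [H+] ≈ [CH2(COOH)COO-] = 1.42 × 10^-2 M.
Second step: Ka2 = [H+][CH2(COO)2^2-]/[CH2(COOH)COO-] ≈ [CH2(COO)2^2-] (since [H+] ≈ [CH2(COOH)COO-]).
So [CH2(COO)2^2-] ≈ Ka2.

1.9 × 10^-6 M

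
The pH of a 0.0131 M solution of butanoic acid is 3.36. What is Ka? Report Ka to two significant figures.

[H+] = 10^(-3.36) = 4.37 × 10^-4 M
At equilibrium [HA] = 0.0131 − 4.37 × 10^-4 = 1.27 × 10^-2 M
Ka = [H+][A-]/[HA] = (4.37 × 10^-4)² / 1.27 × 10^-2 = 1.5 × 10^-5

Ka = 1.5 × 10^-5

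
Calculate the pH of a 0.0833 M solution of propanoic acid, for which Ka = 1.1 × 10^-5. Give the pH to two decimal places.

pH = 3.02

CH3CH2COOH ⇌ CH3CH2COO- + H+
Ka = x²/(0.0833 − x) = 1.1 × 10^-5
Neglecting x in the denominator: x = √(1.1 × 10^-5 × 0.0833) = 9.57 × 10^-4 M
pH = −log[H+] = −log(9.57 × 10^-4) = 3.02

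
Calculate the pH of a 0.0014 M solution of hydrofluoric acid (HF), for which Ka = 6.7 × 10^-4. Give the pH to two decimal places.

pH = 3.16

HF ⇌ F- + H+
Let x = [H+] at equilibrium. Ka = x²/(0.0014 − x).
x is not negligible relative to C₀; solve x² + 0.00067·x − 9.38e-07 = 0.
x = (−Ka + √(Ka² + 4·Ka·C₀))/2 = 6.90 × 10^-4 M
pH = −log[H+] = −log(6.90 × 10^-4) = 3.16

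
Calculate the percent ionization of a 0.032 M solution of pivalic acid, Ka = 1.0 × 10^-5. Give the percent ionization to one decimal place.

1.8%

(CH3)3CCOOH ⇌ (CH3)3CCOO- + H+; let x = [H+] at equilibrium.
x ≈ √(Ka·C₀) = √(1.0 × 10^-5 × 0.032) = 5.66 × 10^-4 M
% ionization = x/C₀ × 100% = 5.66 × 10^-4/0.032 × 100% = 1.8%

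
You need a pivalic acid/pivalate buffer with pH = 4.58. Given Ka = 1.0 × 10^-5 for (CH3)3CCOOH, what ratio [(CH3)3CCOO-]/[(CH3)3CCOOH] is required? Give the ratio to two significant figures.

pKa = -log(1.0 × 10^-5) = 5.000
pH = pKa + log(r) ⇒ log(r) = 4.58 − 5.000 = -0.420
r = [(CH3)3CCOO-]/[(CH3)3CCOOH] = 10^(-0.420) = 0.38

ratio = 0.38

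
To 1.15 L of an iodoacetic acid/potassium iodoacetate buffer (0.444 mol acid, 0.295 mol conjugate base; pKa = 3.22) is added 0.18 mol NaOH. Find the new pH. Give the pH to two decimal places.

OH- converts ICH2COOH to ICH2COO-: ICH2COOH → 0.264 mol, ICH2COO- → 0.475 mol.
pH = pKa + log([A⁻]/[HA]) = 3.22 + log(0.475/0.264) = 3.22 +0.255

pH = 3.48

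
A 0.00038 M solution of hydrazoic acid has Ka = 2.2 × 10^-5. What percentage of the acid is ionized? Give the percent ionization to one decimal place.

21.3%

HN3 ⇌ N3- + H+; let x = [H+] at equilibrium.
Ka = x²/(C₀ − x); solving the quadratic gives x = 8.11 × 10^-5 M.
Fraction ionized = 8.11 × 10^-5 / 0.00038 = 0.2134 → 21.3%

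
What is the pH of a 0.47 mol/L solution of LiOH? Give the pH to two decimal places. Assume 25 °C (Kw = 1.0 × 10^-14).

LiOH is a strong base; [OH-] = 0.47 M.
pOH = -log(0.47) = 0.33
pH = 14.00 - 0.33 = 13.67

pH = 13.67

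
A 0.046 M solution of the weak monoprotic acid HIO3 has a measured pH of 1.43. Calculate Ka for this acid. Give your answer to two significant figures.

Ka = 1.6 × 10^-1

[H+] = 10^(-1.43) = 3.72 × 10^-2 M
At equilibrium [HA] = 0.046 − 3.72 × 10^-2 = 8.80 × 10^-3 M
Ka = [H+][A-]/[HA] = (3.72 × 10^-2)² / 8.80 × 10^-3 = 1.6 × 10^-1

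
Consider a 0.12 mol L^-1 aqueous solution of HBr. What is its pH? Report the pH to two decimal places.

HBr is a strong acid and dissociates completely, so [H+] = 0.12 M.
pH = -log(0.12) = 0.92

pH = 0.92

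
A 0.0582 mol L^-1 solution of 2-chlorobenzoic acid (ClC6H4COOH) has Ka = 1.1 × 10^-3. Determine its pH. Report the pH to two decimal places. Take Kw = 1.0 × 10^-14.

ClC6H4COOH ⇌ ClC6H4COO- + H+
Ka = [H+]²/(0.0582 − [H+]) = 1.1 × 10^-3
Here C₀/Ka ≈ 52.9, so the small-[H+] approximation fails. Use the quadratic:
[H+] = [−0.0011 + √(0.0011² + 0.000256)]/2 = 7.47 × 10^-3 M
pH = −log[H+] = −log(7.47 × 10^-3) = 2.13

pH = 2.13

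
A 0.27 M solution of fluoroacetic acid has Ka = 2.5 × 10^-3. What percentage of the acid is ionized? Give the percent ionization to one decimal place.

9.2%

FCH2COOH ⇌ FCH2COO- + H+; let x = [H+] at equilibrium.
Solve x² + 0.0025x − 0.000675 = 0 → x = 2.48 × 10^-2 M
Fraction ionized = 2.48 × 10^-2 / 0.27 = 0.0919 → 9.2%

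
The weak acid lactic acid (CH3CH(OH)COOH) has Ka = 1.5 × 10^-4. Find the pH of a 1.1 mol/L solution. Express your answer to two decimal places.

CH3CH(OH)COOH ⇌ CH3CH(OH)COO- + H+
Ka = [H+]²/(1.1 − [H+]) = 1.5 × 10^-4
Since Ka ≪ C₀, [H+] ≈ √(Ka·C₀) = 1.28 × 10^-2 M.
pH = −log(1.28 × 10^-2) = 1.89

pH = 1.89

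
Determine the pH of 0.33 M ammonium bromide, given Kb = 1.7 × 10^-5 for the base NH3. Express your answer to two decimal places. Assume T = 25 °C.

pH = 4.86

NH4+ is the conjugate acid of the weak base NH3.
Ka = Kw/Kb = 1.0×10^-14 / 1.7 × 10^-5 = 5.88 × 10^-10
Ka = [H+]²/(0.33 − [H+]) = 5.88 × 10^-10
Neglecting [H+] in the denominator: [H+] = √(5.88 × 10^-10 × 0.33) = 1.39 × 10^-5 M
([H+]/C₀ = 0.0042% < 5%, so the approximation holds.)
pH = −log[H+] = −log(1.39 × 10^-5) = 4.86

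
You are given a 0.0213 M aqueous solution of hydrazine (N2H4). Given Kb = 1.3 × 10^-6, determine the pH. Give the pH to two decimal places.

N2H4 + H2O ⇌ N2H5+ + OH-
From the ICE table, Kb = [OH-]²/(0.0213 − [OH-]) = 1.3 × 10^-6.
Since Kb ≪ C₀, [OH-] ≈ √(Kb·C₀) = 1.66 × 10^-4 M.
pOH = 3.78, so pH = 14.00 − pOH = 10.22

pH = 10.22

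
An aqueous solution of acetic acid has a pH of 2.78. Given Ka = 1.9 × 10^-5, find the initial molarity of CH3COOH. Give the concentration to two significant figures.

C₀ = 1.5 × 10^-1 M

[H+] = 10^(-2.78) = 1.66 × 10^-3 M = x
Ka = x²/(C₀ − x) ⇒ C₀ = x + x²/Ka
C₀ = 1.66 × 10^-3 + (1.66 × 10^-3)²/(1.9 × 10^-5) = 1.47 × 10^-1 M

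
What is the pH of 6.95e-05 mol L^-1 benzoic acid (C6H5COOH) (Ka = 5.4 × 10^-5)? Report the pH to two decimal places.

pH = 4.40

C6H5COOH ⇌ C6H5COO- + H+
Ka = [H+]²/(6.95e-05 − [H+]) = 5.4 × 10^-5
Here C₀/Ka ≈ 1.29, so the small-[H+] approximation fails. Use the quadratic:
[H+] = [−5.4e-05 + √(5.4e-05² + 1.5e-08)]/2 = 3.99 × 10^-5 M
pH = −log[H+] = −log(3.99 × 10^-5) = 4.40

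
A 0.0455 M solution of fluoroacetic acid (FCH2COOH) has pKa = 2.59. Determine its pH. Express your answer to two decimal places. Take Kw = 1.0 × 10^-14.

FCH2COOH ⇌ FCH2COO- + H+
Ka = 10^(−2.59) = 2.57 × 10^-3
Let x = [H+] at equilibrium. Ka = x²/(0.0455 − x).
x is not negligible relative to C₀; solve x² + 0.00257·x − 0.000117 = 0.
x = [−0.00257 + √(0.00257² + 0.000468)]/2 = 9.60 × 10^-3 M
pH = −log[H+] = −log(9.60 × 10^-3) = 2.02

pH = 2.02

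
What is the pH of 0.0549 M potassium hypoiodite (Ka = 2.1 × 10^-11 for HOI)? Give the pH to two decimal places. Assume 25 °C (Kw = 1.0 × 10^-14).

pH = 11.69

OI- is the conjugate base of the weak acid HOI.
Kb = Kw/Ka = 1.0×10^-14 / 2.1 × 10^-11 = 4.76 × 10^-4
From the ICE table, Kb = x²/(0.0549 − x) = 4.76 × 10^-4.
x is not negligible relative to C₀; solve x² + 0.000476·x − 2.61e-05 = 0.
x = [−0.000476 + √(0.000476² + 0.000105)]/2 = 4.88 × 10^-3 M
pOH = −log(4.88 × 10^-3) = 2.31; pH = 14.00 − 2.31 = 11.69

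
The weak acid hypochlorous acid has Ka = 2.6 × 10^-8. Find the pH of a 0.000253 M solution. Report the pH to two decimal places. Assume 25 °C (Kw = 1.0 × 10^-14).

HOCl ⇌ OCl- + H+
Let x = [H+] at equilibrium. Ka = x²/(0.000253 − x).
Neglecting x in the denominator: x = √(2.6 × 10^-8 × 0.000253) = 2.56 × 10^-6 M
(x/C₀ = 1% < 5%, so the approximation holds.)
pH = −log[H+] = −log(2.56 × 10^-6) = 5.59

pH = 5.59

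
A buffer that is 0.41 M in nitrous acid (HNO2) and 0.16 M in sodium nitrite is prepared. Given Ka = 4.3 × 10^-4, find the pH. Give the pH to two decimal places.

pKa = −log(4.3 × 10^-4) = 3.367
Henderson–Hasselbalch: pH = pKa + log([NO2-]/[HNO2]) = 3.367 + log(0.16/0.41)
pH = 3.367 + (-0.409) = 2.96

pH = 2.96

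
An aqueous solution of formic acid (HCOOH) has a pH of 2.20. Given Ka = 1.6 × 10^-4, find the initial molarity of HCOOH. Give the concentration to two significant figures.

C₀ = 2.6 × 10^-1 M

[H+] = 10^(-2.20) = 6.31 × 10^-3 M = x
Ka = x²/(C₀ − x) ⇒ C₀ = x + x²/Ka
C₀ = 6.31 × 10^-3 + (6.31 × 10^-3)²/(1.6 × 10^-4) = 2.55 × 10^-1 M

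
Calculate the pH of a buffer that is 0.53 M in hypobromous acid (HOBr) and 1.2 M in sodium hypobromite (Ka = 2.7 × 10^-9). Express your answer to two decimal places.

pH = 8.92

pKa = −log(2.7 × 10^-9) = 8.569
Henderson–Hasselbalch: pH = pKa + log([OBr-]/[HOBr]) = 8.569 + log(1.2/0.53)
pH = 8.569 + (+0.355) = 8.92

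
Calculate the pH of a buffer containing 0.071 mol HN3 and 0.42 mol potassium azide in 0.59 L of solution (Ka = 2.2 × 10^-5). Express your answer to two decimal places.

pH = 5.43

pKa = −log(2.2 × 10^-5) = 4.658
Using pH = pKa + log([base]/[acid]) with [base]/[acid] = 0.42/0.071:
pH = 4.658 + (+0.772) = 5.43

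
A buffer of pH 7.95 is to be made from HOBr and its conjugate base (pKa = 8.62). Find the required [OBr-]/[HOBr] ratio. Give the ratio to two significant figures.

pH = pKa + log(r) ⇒ log(r) = 7.95 − 8.62 = -0.67
r = [OBr-]/[HOBr] = 10^(-0.67) = 0.214

ratio = 0.21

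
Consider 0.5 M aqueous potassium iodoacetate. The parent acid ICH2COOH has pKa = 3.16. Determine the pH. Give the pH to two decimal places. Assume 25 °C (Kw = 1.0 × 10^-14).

pH = 8.43

ICH2COO- is the conjugate base of the weak acid ICH2COOH.
Ka = 10^(−3.16) = 6.92 × 10^-4
Kb = Kw/Ka = 1.0×10^-14 / 6.92 × 10^-4 = 1.45 × 10^-11
Kb = [OH-]²/(0.5 − [OH-]) = 1.45 × 10^-11
Assume [OH-] ≪ 0.5: [OH-] ≈ √(1.45 × 10^-11 × 0.5) = 2.69 × 10^-6 M
pOH = 5.57, so pH = 14.00 − pOH = 8.43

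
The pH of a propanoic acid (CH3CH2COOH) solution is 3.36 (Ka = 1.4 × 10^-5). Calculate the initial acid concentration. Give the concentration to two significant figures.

C₀ = 1.4 × 10^-2 M

[H+] = 10^(-3.36) = 4.37 × 10^-4 M = x
Ka = x²/(C₀ − x) ⇒ C₀ = x + x²/Ka
C₀ = 4.37 × 10^-4 + (4.37 × 10^-4)²/(1.4 × 10^-5) = 1.41 × 10^-2 M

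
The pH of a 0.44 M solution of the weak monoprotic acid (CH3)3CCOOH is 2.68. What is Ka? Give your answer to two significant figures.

Ka = 1.0 × 10^-5

[H+] = 10^(-2.68) = 2.09 × 10^-3 M
At equilibrium [HA] = 0.44 − 2.09 × 10^-3 = 4.38 × 10^-1 M
Ka = [H+][A-]/[HA] = (2.09 × 10^-3)² / 4.38 × 10^-1 = 1.0 × 10^-5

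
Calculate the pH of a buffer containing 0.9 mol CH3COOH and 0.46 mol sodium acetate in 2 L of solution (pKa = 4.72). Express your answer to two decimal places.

pH = 4.43

pH = pKa + log([A⁻]/[HA]) = 4.72 + log(0.46/0.9)
pH = 4.72 + (-0.291) = 4.43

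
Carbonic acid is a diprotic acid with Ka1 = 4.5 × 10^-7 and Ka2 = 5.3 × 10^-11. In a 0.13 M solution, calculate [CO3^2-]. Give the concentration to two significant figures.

First ionization gives [H+] ≈ [HCO3-] = 2.42 × 10^-4 M.
Second step: Ka2 = [H+][CO3^2-]/[HCO3-] ≈ [CO3^2-] (since [H+] ≈ [HCO3-]).
So [CO3^2-] ≈ Ka2.

5.3 × 10^-11 M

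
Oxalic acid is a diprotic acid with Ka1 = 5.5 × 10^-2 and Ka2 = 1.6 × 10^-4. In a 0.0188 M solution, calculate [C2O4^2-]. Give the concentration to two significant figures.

1.6 × 10^-4 M

First ionization gives [H+] ≈ [HC2O4-] = 1.48 × 10^-2 M.
Second step: Ka2 = [H+][C2O4^2-]/[HC2O4-] ≈ [C2O4^2-] (since [H+] ≈ [HC2O4-]).
So [C2O4^2-] ≈ Ka2.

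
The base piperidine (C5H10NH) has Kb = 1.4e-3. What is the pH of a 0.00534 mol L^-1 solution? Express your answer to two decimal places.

pH = 11.33

C5H10NH + H2O ⇌ C5H10NH2+ + OH-
Kb = x²/(0.00534 − x) = 1.4 × 10^-3
Here C₀/Kb ≈ 3.81, so the small-x approximation fails. Use the quadratic:
x = [−0.0014 + √(0.0014² + 2.99e-05)]/2 = 2.12 × 10^-3 M
pOH = −log(2.12 × 10^-3) = 2.67; pH = 14.00 − 2.67 = 11.33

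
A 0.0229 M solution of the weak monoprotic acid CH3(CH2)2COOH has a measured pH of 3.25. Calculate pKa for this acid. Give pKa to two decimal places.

[H+] = 10^(-3.25) = 5.62 × 10^-4 M
At equilibrium [HA] = 0.0229 − 5.62 × 10^-4 = 2.23 × 10^-2 M
Ka = [H+][A-]/[HA] = (5.62 × 10^-4)² / 2.23 × 10^-2 = 1.42 × 10^-5
pKa = -log(1.42 × 10^-5) = 4.85

pKa = 4.85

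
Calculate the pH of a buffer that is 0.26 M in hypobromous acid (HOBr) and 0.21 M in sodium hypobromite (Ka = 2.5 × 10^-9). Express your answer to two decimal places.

pKa = −log(2.5 × 10^-9) = 8.602
Using pH = pKa + log([base]/[acid]) with [base]/[acid] = 0.21/0.26:
pH = 8.602 + (-0.093) = 8.51

pH = 8.51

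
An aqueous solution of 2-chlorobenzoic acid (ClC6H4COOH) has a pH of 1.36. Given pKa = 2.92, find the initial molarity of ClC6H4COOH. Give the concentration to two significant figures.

[H+] = 10^(-1.36) = 4.37 × 10^-2 M = x
Ka = 10^(−2.92) = 1.20 × 10^-3
Ka = x²/(C₀ − x) ⇒ C₀ = x + x²/Ka
C₀ = 4.37 × 10^-2 + (4.37 × 10^-2)²/(1.20 × 10^-3) = 1.64 M

C₀ = 1.6 M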